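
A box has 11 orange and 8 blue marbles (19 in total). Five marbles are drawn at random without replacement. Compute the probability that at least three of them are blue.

217/646

Sum the hypergeometric tail for j = 3,…,5 blue marbles.
Favorable = C(8,3)·C(11,2) + C(8,4)·C(11,1) + C(8,5)·C(11,0) = 3906; total = C(19,5) = 11628.
P = 3906/11628 = 217/646 ≈ 0.3359.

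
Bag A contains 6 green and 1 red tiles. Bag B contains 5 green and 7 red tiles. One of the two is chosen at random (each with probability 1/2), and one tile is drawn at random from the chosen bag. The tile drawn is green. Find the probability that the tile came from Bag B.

P(green | Bag A) = 6/7; P(green | Bag B) = 5/12.
P(green) = 1/2·6/7 + 1/2·5/12 = 107/168.
By Bayes' rule, P(Bag B | green) = 5/24 / 107/168 = 35/107 ≈ 0.3271.

35/107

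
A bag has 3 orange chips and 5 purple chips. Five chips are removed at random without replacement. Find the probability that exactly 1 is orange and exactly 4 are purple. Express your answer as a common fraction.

Unordered draws without replacement: count favorable combinations over C(8,5).
Favorable = C(3,1) · C(5,4) = 15; total = C(8,5) = 56.
P = 15/56 = 15/56 ≈ 0.2679.

15/56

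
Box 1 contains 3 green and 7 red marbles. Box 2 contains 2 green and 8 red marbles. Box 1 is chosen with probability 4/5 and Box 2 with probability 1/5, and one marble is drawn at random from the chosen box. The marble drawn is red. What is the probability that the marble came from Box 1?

7/9

P(red | Box 1) = 7/10; P(red | Box 2) = 4/5.
P(red) = 4/5·7/10 + 1/5·4/5 = 18/25.
By Bayes' rule, P(Box 1 | red) = 14/25 / 18/25 = 7/9 ≈ 0.7778.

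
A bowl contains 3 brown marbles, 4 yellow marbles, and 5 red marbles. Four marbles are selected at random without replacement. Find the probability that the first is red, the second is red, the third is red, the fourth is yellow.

Multiply the conditional probability of each draw in order, without replacement, so each draw removes one from its color and from the total.
P = (5/12) · (4/11) · (3/10) · (4/9) = 2/99 ≈ 0.0202.

2/99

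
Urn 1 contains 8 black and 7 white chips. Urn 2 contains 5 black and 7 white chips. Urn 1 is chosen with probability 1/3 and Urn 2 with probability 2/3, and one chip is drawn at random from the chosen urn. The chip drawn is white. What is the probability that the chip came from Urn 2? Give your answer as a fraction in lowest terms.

P(white | Urn 1) = 7/15; P(white | Urn 2) = 7/12.
P(white) = 1/3·7/15 + 2/3·7/12 = 49/90.
By Bayes' rule, P(Urn 2 | white) = 7/18 / 49/90 = 5/7 ≈ 0.7143.

5/7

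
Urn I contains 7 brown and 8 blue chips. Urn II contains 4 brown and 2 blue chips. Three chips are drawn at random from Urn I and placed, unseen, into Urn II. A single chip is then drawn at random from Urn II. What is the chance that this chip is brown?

Condition on how many of the transferred chips are brown (from Urn I: 7 brown of 15; then Urn II has 9 total).
  0 brown: C(7,0)C(8,3)/C(15,3) = 8/65; then P = 4/9
  1 brown: C(7,1)C(8,2)/C(15,3) = 28/65; then P = 5/9
  2 brown: C(7,2)C(8,1)/C(15,3) = 24/65; then P = 6/9
  3 brown: C(7,3)C(8,0)/C(15,3) = 1/13; then P = 7/9
P(brown from Urn II) = 3/5 ≈ 0.6000.

3/5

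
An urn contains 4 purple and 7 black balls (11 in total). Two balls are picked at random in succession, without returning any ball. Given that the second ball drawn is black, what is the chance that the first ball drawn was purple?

2/5

P(first=purple and the second ball drawn is black) = (4/11)·(7/10) = 14/55.
P(the second ball drawn is black) = Σ over first color = 14/55 + 21/55 = 7/11.
By Bayes, P(first=purple | the second ball drawn is black) = 14/55 / 7/11 = 2/5 ≈ 0.4000.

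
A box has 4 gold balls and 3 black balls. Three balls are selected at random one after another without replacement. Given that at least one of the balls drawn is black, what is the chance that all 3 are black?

P(all 3 black) = C(3,3)/C(7,3) = 1/35; P(at least one black) = 1 − C(4,3)/C(7,3) = 31/35.
Since 'all 3 black' ⊆ 'at least one black', P(all 3 | at least one) = 1/35 / 31/35 = 1/31 ≈ 0.0323.

1/31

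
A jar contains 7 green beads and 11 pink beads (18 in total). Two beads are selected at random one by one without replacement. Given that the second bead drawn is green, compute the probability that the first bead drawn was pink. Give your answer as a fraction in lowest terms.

P(first=pink and the second bead drawn is green) = (11/18)·(7/17) = 77/306.
P(the second bead drawn is green) = Σ over first color = 7/51 + 77/306 = 7/18.
By Bayes, P(first=pink | the second bead drawn is green) = 77/306 / 7/18 = 11/17 ≈ 0.6471.

11/17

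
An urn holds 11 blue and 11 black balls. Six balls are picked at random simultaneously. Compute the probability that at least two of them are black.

Sum the hypergeometric tail for j = 2,…,6 black balls.
Favorable = C(11,2)·C(11,4) + C(11,3)·C(11,3) + C(11,4)·C(11,2) + C(11,5)·C(11,1) + C(11,6)·C(11,0) = 69069; total = C(22,6) = 74613.
P = 69069/74613 = 299/323 ≈ 0.9257.

299/323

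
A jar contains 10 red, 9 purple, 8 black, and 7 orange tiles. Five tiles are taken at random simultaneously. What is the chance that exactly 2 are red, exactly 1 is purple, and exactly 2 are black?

Unordered draws without replacement: count favorable combinations over C(34,5).
Favorable = C(10,2) · C(9,1) · C(8,2) · C(7,0) = 11340; total = C(34,5) = 278256.
P = 11340/278256 = 945/23188 ≈ 0.0408.

945/23188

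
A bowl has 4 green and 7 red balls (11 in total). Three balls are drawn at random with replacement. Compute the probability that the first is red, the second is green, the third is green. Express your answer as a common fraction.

112/1331

Multiply the conditional probability of each draw in order, with replacement (the composition resets each draw).
P = (7/11) · (4/11) · (4/11) = 112/1331 ≈ 0.0841.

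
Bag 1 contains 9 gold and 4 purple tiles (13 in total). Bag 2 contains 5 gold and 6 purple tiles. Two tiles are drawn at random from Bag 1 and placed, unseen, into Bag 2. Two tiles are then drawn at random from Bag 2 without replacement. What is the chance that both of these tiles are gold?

Condition on how many of the transferred tiles are gold (from Bag 1: 9 gold of 13; then Bag 2 has 13 total).
  0 gold: C(9,0)C(4,2)/C(13,2) = 1/13; then P = C(5,2)/C(13,2) = 5/39
  1 gold: C(9,1)C(4,1)/C(13,2) = 6/13; then P = C(6,2)/C(13,2) = 5/26
  2 gold: C(9,2)C(4,0)/C(13,2) = 6/13; then P = C(7,2)/C(13,2) = 7/26
P(both gold) = 113/507 ≈ 0.2229.

113/507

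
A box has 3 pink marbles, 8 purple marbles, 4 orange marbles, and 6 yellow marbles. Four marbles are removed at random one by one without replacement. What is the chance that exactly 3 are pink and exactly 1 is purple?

8/5985

Unordered draws without replacement: count favorable combinations over C(21,4).
Favorable = C(3,3) · C(8,1) · C(4,0) · C(6,0) = 8; total = C(21,4) = 5985.
P = 8/5985 = 8/5985 ≈ 0.0013.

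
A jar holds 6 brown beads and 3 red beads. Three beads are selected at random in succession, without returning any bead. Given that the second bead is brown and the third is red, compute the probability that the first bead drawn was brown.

P(first=brown and the second bead is brown and the third is red) = (6/9)·(5/8)·(3/7) = 5/28.
P(E) = Σ over first color = 5/28 + 1/14 = 1/4.
By Bayes, P(first=brown | E) = 5/28 / 1/4 = 5/7 ≈ 0.7143.

5/7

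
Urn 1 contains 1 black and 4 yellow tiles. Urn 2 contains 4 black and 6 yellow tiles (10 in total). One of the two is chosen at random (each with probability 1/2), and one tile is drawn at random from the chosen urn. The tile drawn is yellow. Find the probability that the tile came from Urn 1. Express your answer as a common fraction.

4/7

P(yellow | Urn 1) = 4/5; P(yellow | Urn 2) = 3/5.
P(yellow) = 1/2·4/5 + 1/2·3/5 = 7/10.
By Bayes' rule, P(Urn 1 | yellow) = 2/5 / 7/10 = 4/7 ≈ 0.5714.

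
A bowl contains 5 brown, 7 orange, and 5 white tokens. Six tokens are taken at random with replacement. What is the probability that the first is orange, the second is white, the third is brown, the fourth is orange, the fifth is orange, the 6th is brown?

42875/24137569

Multiply the conditional probability of each draw in order, with replacement (the composition resets each draw).
P = (7/17) · (5/17) · (5/17) · (7/17) · (7/17) · (5/17) = 42875/24137569 ≈ 0.0018.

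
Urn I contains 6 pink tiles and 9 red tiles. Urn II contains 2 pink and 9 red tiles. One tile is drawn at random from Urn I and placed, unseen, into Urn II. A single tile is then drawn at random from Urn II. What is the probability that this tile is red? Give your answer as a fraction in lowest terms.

4/5

Condition on how many of the transferred tiles are red (from Urn I: 9 red of 15; then Urn II has 12 total).
  0 red: C(9,0)C(6,1)/C(15,1) = 2/5; then P = 9/12
  1 red: C(9,1)C(6,0)/C(15,1) = 3/5; then P = 10/12
P(red from Urn II) = 4/5 ≈ 0.8000.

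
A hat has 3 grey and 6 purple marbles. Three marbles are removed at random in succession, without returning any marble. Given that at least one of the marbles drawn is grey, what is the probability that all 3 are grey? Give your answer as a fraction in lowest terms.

P(all 3 grey) = C(3,3)/C(9,3) = 1/84; P(at least one grey) = 1 − C(6,3)/C(9,3) = 16/21.
Since 'all 3 grey' ⊆ 'at least one grey', P(all 3 | at least one) = 1/84 / 16/21 = 1/64 ≈ 0.0156.

1/64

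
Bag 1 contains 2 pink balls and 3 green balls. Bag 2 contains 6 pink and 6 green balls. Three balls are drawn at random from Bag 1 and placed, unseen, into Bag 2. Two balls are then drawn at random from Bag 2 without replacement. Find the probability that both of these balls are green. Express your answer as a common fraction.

89/350

Condition on how many of the transferred balls are green (from Bag 1: 3 green of 5; then Bag 2 has 15 total).
  1 green: C(3,1)C(2,2)/C(5,3) = 3/10; then P = C(7,2)/C(15,2) = 1/5
  2 green: C(3,2)C(2,1)/C(5,3) = 3/5; then P = C(8,2)/C(15,2) = 4/15
  3 green: C(3,3)C(2,0)/C(5,3) = 1/10; then P = C(9,2)/C(15,2) = 12/35
P(both green) = 89/350 ≈ 0.2543.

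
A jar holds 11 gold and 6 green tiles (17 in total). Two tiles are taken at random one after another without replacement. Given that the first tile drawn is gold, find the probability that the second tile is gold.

5/8

After removing 1 gold, the jar has 10 gold out of 16 remaining.
P(second is gold | given) = 10/16 = 5/8 ≈ 0.6250.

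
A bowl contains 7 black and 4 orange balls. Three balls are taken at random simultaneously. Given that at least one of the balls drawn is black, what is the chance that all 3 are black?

5/23

P(all 3 black) = C(7,3)/C(11,3) = 7/33; P(at least one black) = 1 − C(4,3)/C(11,3) = 161/165.
Since 'all 3 black' ⊆ 'at least one black', P(all 3 | at least one) = 7/33 / 161/165 = 5/23 ≈ 0.2174.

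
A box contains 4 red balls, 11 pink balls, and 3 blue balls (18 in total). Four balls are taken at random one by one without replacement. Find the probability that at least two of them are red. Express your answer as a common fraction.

Sum the hypergeometric tail for j = 2,…,4 red balls.
Favorable = C(4,2)·C(14,2) + C(4,3)·C(14,1) + C(4,4)·C(14,0) = 603; total = C(18,4) = 3060.
P = 603/3060 = 67/340 ≈ 0.1971.

67/340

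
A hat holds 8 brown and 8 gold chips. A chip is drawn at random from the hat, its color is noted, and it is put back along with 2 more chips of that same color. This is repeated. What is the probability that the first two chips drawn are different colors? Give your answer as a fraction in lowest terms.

4/9

Either brown then gold, or gold then brown; after the first draw the total is 18.
P = (8/16)·(8/18) + (8/16)·(8/18) = 4/9 ≈ 0.4444.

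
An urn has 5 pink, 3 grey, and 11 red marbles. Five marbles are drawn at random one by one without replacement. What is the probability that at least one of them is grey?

605/969

Use the complement: P(at least one grey) = 1 − P(no grey).
P(none) = C(16,5)/C(19,5) = 4368/11628.
So P = 1 − 4368/11628 = 605/969 ≈ 0.6244.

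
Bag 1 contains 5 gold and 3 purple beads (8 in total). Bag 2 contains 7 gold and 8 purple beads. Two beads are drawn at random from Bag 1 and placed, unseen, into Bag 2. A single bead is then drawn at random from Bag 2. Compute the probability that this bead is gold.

33/68

Condition on how many of the transferred beads are gold (from Bag 1: 5 gold of 8; then Bag 2 has 17 total).
  0 gold: C(5,0)C(3,2)/C(8,2) = 3/28; then P = 7/17
  1 gold: C(5,1)C(3,1)/C(8,2) = 15/28; then P = 8/17
  2 gold: C(5,2)C(3,0)/C(8,2) = 5/14; then P = 9/17
P(gold from Bag 2) = 33/68 ≈ 0.4853.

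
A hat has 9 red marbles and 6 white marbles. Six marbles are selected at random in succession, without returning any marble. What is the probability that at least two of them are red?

Sum the hypergeometric tail for j = 2,…,6 red marbles.
Favorable = C(9,2)·C(6,4) + C(9,3)·C(6,3) + C(9,4)·C(6,2) + C(9,5)·C(6,1) + C(9,6)·C(6,0) = 4950; total = C(15,6) = 5005.
P = 4950/5005 = 90/91 ≈ 0.9890.

90/91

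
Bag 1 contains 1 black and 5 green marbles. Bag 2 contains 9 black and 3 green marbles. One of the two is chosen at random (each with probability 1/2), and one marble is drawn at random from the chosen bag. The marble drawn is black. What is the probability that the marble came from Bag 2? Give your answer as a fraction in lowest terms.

P(black | Bag 1) = 1/6; P(black | Bag 2) = 3/4.
P(black) = 1/2·1/6 + 1/2·3/4 = 11/24.
By Bayes' rule, P(Bag 2 | black) = 3/8 / 11/24 = 9/11 ≈ 0.8182.

9/11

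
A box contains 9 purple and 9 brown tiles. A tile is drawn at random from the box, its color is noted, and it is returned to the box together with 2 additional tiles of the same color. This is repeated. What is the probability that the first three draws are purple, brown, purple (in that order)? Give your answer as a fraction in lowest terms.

Track the composition after each reinforcement of +2.
P = (9/18) · (9/20) · (11/22) = 9/80 ≈ 0.1125.

9/80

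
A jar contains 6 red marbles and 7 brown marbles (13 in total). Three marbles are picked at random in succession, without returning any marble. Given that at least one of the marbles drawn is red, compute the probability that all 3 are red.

20/251

P(all 3 red) = C(6,3)/C(13,3) = 10/143; P(at least one red) = 1 − C(7,3)/C(13,3) = 251/286.
Since 'all 3 red' ⊆ 'at least one red', P(all 3 | at least one) = 10/143 / 251/286 = 20/251 ≈ 0.0797.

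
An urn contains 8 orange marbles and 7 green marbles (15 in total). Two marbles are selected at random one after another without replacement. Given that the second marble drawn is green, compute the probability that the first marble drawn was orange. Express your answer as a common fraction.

4/7

P(first=orange and the second marble drawn is green) = (8/15)·(7/14) = 4/15.
P(the second marble drawn is green) = Σ over first color = 4/15 + 1/5 = 7/15.
By Bayes, P(first=orange | the second marble drawn is green) = 4/15 / 7/15 = 4/7 ≈ 0.5714.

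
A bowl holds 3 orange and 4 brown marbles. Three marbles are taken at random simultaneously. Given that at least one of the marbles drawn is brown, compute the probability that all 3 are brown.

P(all 3 brown) = C(4,3)/C(7,3) = 4/35; P(at least one brown) = 1 − C(3,3)/C(7,3) = 34/35.
Since 'all 3 brown' ⊆ 'at least one brown', P(all 3 | at least one) = 4/35 / 34/35 = 2/17 ≈ 0.1176.

2/17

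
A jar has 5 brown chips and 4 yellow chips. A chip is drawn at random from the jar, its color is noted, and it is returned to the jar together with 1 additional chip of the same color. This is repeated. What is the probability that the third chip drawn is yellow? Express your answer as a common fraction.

4/9

Sum over the four possibilities for the first two draws (yellow/not-yellow each), tracking how the yellow count and total change by +1 per draw.
P(third is yellow) = 4/9 ≈ 0.4444. (In a Pólya urn every draw has the same marginal probability 4/9.)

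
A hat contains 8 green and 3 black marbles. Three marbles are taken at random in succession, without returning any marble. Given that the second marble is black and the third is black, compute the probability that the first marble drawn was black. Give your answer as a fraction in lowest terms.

1/9

P(first=black and the second marble is black and the third is black) = (3/11)·(2/10)·(1/9) = 1/165.
P(E) = Σ over first color = 8/165 + 1/165 = 3/55.
By Bayes, P(first=black | E) = 1/165 / 3/55 = 1/9 ≈ 0.1111.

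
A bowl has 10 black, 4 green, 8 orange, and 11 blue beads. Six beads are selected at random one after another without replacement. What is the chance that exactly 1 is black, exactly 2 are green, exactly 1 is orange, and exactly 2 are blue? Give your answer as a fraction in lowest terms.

150/6293

Unordered draws without replacement: count favorable combinations over C(33,6).
Favorable = C(10,1) · C(4,2) · C(8,1) · C(11,2) = 26400; total = C(33,6) = 1107568.
P = 26400/1107568 = 150/6293 ≈ 0.0238.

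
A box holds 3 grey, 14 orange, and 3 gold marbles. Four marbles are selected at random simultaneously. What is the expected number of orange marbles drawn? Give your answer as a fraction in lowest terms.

14/5

By linearity of expectation, E[X] = Σ P(draw i is orange); by symmetry each draw (even without replacement) has P(orange) = 14/20.
E[X] = 4 · 14/20 = 14/5 ≈ 2.8000.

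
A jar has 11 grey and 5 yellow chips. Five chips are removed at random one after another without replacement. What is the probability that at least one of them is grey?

Use the complement: P(at least one grey) = 1 − P(no grey).
P(none) = C(5,5)/C(16,5) = 1/4368.
So P = 1 − 1/4368 = 4367/4368 ≈ 0.9998.

4367/4368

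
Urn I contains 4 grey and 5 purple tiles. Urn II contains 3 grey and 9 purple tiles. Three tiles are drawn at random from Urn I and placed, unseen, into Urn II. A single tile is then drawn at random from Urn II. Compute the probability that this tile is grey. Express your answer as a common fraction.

13/45

Condition on how many of the transferred tiles are grey (from Urn I: 4 grey of 9; then Urn II has 15 total).
  0 grey: C(4,0)C(5,3)/C(9,3) = 5/42; then P = 3/15
  1 grey: C(4,1)C(5,2)/C(9,3) = 10/21; then P = 4/15
  2 grey: C(4,2)C(5,1)/C(9,3) = 5/14; then P = 5/15
  3 grey: C(4,3)C(5,0)/C(9,3) = 1/21; then P = 6/15
P(grey from Urn II) = 13/45 ≈ 0.2889.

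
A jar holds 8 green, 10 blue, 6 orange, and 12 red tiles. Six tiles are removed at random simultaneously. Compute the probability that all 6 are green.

Unordered draws without replacement: count favorable combinations over C(36,6).
Favorable = C(8,6) · C(10,0) · C(6,0) · C(12,0) = 28; total = C(36,6) = 1947792.
P = 28/1947792 = 1/69564 ≈ 0.0000.

1/69564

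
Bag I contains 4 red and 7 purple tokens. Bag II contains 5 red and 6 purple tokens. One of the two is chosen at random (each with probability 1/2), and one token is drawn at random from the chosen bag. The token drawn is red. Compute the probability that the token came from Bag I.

P(red | Bag I) = 4/11; P(red | Bag II) = 5/11.
P(red) = 1/2·4/11 + 1/2·5/11 = 9/22.
By Bayes' rule, P(Bag I | red) = 2/11 / 9/22 = 4/9 ≈ 0.4444.

4/9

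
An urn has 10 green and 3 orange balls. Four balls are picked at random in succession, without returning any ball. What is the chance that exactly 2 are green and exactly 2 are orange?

27/143

Unordered draws without replacement: count favorable combinations over C(13,4).
Favorable = C(10,2) · C(3,2) = 135; total = C(13,4) = 715.
P = 135/715 = 27/143 ≈ 0.1888.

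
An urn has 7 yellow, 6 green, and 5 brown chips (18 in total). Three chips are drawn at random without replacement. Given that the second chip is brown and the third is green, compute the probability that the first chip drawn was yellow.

7/16

P(first=yellow and the second chip is brown and the third is green) = (7/18)·(5/17)·(6/16) = 35/816.
P(E) = Σ over first color = 35/816 + 25/816 + 5/204 = 5/51.
By Bayes, P(first=yellow | E) = 35/816 / 5/51 = 7/16 ≈ 0.4375.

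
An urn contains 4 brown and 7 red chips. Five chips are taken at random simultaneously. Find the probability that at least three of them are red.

53/66

Sum the hypergeometric tail for j = 3,…,5 red chips.
Favorable = C(7,3)·C(4,2) + C(7,4)·C(4,1) + C(7,5)·C(4,0) = 371; total = C(11,5) = 462.
P = 371/462 = 53/66 ≈ 0.8030.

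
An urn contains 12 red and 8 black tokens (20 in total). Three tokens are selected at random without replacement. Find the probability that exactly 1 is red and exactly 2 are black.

28/95

Unordered draws without replacement: count favorable combinations over C(20,3).
Favorable = C(12,1) · C(8,2) = 336; total = C(20,3) = 1140.
P = 336/1140 = 28/95 ≈ 0.2947.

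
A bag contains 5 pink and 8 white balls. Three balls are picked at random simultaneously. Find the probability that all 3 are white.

28/143

Unordered draws without replacement: count favorable combinations over C(13,3).
Favorable = C(5,0) · C(8,3) = 56; total = C(13,3) = 286.
P = 56/286 = 28/143 ≈ 0.1958.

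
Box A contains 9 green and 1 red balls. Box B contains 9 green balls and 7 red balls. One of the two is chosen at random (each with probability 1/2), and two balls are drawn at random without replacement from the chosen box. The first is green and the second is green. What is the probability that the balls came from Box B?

P(E | Box A) = 4/5; P(E | Box B) = 3/10.
P(E) = 1/2·4/5 + 1/2·3/10 = 11/20.
By Bayes' rule, P(Box B | E) = 3/20 / 11/20 = 3/11 ≈ 0.2727.

3/11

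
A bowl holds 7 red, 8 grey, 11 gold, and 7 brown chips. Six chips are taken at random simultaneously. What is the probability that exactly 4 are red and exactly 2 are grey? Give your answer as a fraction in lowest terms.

35/39556

Unordered draws without replacement: count favorable combinations over C(33,6).
Favorable = C(7,4) · C(8,2) · C(11,0) · C(7,0) = 980; total = C(33,6) = 1107568.
P = 980/1107568 = 35/39556 ≈ 0.0009.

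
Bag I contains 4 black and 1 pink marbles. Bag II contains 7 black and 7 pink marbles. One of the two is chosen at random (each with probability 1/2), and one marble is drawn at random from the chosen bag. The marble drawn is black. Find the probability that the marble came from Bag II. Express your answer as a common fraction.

5/13

P(black | Bag I) = 4/5; P(black | Bag II) = 1/2.
P(black) = 1/2·4/5 + 1/2·1/2 = 13/20.
By Bayes' rule, P(Bag II | black) = 1/4 / 13/20 = 5/13 ≈ 0.3846.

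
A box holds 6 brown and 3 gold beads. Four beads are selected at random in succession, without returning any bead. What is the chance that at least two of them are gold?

17/42

Sum the hypergeometric tail for j = 2,…,3 gold beads.
Favorable = C(3,2)·C(6,2) + C(3,3)·C(6,1) = 51; total = C(9,4) = 126.
P = 51/126 = 17/42 ≈ 0.4048.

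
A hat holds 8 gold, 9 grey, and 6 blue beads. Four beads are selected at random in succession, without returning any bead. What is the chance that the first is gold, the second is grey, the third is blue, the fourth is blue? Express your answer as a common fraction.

18/1771

Multiply the conditional probability of each draw in order, without replacement, so each draw removes one from its color and from the total.
P = (8/23) · (9/22) · (6/21) · (5/20) = 18/1771 ≈ 0.0102.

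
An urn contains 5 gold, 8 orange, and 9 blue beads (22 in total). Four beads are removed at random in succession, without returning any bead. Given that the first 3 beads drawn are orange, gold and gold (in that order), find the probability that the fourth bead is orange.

After removing 2 gold, 1 orange, the urn has 7 orange out of 19 remaining.
P(fourth is orange | given) = 7/19 ≈ 0.3684.

7/19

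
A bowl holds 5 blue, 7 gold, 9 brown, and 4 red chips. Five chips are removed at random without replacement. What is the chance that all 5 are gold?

1/2530

Unordered draws without replacement: count favorable combinations over C(25,5).
Favorable = C(5,0) · C(7,5) · C(9,0) · C(4,0) = 21; total = C(25,5) = 53130.
P = 21/53130 = 1/2530 ≈ 0.0004.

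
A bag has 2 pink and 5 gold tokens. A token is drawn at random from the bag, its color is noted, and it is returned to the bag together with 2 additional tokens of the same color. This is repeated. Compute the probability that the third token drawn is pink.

2/7

Sum over the four possibilities for the first two draws (pink/not-pink each), tracking how the pink count and total change by +2 per draw.
P(third is pink) = 2/7 ≈ 0.2857. (In a Pólya urn every draw has the same marginal probability 2/7.)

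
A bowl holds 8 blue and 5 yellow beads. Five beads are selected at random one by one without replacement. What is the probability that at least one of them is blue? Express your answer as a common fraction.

Use the complement: P(at least one blue) = 1 − P(no blue).
P(none) = C(5,5)/C(13,5) = 1/1287.
So P = 1 − 1/1287 = 1286/1287 ≈ 0.9992.

1286/1287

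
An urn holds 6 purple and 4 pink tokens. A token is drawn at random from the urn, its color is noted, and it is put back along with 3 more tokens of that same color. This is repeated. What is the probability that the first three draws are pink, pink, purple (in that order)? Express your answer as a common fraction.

Track the composition after each reinforcement of +3.
P = (4/10) · (7/13) · (6/16) = 21/260 ≈ 0.0808.

21/260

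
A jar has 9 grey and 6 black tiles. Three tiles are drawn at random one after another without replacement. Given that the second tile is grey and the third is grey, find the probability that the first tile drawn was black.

6/13

P(first=black and the second tile is grey and the third is grey) = (6/15)·(9/14)·(8/13) = 72/455.
P(E) = Σ over first color = 12/65 + 72/455 = 12/35.
By Bayes, P(first=black | E) = 72/455 / 12/35 = 6/13 ≈ 0.4615.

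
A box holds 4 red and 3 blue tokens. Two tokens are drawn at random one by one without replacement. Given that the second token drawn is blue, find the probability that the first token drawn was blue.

P(first=blue and the second token drawn is blue) = (3/7)·(2/6) = 1/7.
P(the second token drawn is blue) = Σ over first color = 2/7 + 1/7 = 3/7.
By Bayes, P(first=blue | the second token drawn is blue) = 1/7 / 3/7 = 1/3 ≈ 0.3333.

1/3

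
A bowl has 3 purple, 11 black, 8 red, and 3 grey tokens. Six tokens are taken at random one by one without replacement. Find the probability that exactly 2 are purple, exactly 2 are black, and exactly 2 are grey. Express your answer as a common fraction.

9/3220

Unordered draws without replacement: count favorable combinations over C(25,6).
Favorable = C(3,2) · C(11,2) · C(8,0) · C(3,2) = 495; total = C(25,6) = 177100.
P = 495/177100 = 9/3220 ≈ 0.0028.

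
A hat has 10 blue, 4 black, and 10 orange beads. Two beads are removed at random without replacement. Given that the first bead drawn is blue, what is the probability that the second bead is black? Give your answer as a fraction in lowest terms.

After removing 1 blue, the hat has 4 black out of 23 remaining.
P(second is black | given) = 4/23 ≈ 0.1739.

4/23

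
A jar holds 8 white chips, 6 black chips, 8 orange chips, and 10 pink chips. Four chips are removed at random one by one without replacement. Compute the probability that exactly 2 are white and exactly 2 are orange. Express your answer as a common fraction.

Unordered draws without replacement: count favorable combinations over C(32,4).
Favorable = C(8,2) · C(6,0) · C(8,2) · C(10,0) = 784; total = C(32,4) = 35960.
P = 784/35960 = 98/4495 ≈ 0.0218.

98/4495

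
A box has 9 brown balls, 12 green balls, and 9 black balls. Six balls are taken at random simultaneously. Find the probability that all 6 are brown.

Unordered draws without replacement: count favorable combinations over C(30,6).
Favorable = C(9,6) · C(12,0) · C(9,0) = 84; total = C(30,6) = 593775.
P = 84/593775 = 4/28275 ≈ 0.0001.

4/28275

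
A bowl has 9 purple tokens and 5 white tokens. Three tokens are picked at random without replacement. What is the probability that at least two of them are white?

Sum the hypergeometric tail for j = 2,…,3 white tokens.
Favorable = C(5,2)·C(9,1) + C(5,3)·C(9,0) = 100; total = C(14,3) = 364.
P = 100/364 = 25/91 ≈ 0.2747.

25/91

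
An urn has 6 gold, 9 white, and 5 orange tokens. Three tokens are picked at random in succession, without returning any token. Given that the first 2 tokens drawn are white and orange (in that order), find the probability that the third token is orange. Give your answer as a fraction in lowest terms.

After removing 1 white, 1 orange, the urn has 4 orange out of 18 remaining.
P(third is orange | given) = 4/18 = 2/9 ≈ 0.2222.

2/9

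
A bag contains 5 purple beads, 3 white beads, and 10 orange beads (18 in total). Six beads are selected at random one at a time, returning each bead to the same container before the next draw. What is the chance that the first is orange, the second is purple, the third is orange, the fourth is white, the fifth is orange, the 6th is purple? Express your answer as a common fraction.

Multiply the conditional probability of each draw in order, with replacement (the composition resets each draw).
P = (10/18) · (5/18) · (10/18) · (3/18) · (10/18) · (5/18) = 3125/1417176 ≈ 0.0022.

3125/1417176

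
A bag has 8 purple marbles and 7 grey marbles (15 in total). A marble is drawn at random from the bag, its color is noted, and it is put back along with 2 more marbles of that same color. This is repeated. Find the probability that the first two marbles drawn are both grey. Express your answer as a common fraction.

21/85

After a grey draw the bag holds 9 grey out of 17.
P = (7/15)·(9/17) = 21/85 ≈ 0.2471.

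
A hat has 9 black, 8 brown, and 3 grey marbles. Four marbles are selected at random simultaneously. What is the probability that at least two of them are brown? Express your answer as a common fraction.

Sum the hypergeometric tail for j = 2,…,4 brown marbles.
Favorable = C(8,2)·C(12,2) + C(8,3)·C(12,1) + C(8,4)·C(12,0) = 2590; total = C(20,4) = 4845.
P = 2590/4845 = 518/969 ≈ 0.5346.

518/969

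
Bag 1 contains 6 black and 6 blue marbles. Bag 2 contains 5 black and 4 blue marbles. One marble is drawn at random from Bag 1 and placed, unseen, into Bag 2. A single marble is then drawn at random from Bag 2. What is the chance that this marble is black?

11/20

Condition on how many of the transferred marbles are black (from Bag 1: 6 black of 12; then Bag 2 has 10 total).
  0 black: C(6,0)C(6,1)/C(12,1) = 1/2; then P = 5/10
  1 black: C(6,1)C(6,0)/C(12,1) = 1/2; then P = 6/10
P(black from Bag 2) = 11/20 ≈ 0.5500.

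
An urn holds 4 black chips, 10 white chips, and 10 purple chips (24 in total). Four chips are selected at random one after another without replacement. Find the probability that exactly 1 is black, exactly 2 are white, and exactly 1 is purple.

300/1771

Unordered draws without replacement: count favorable combinations over C(24,4).
Favorable = C(4,1) · C(10,2) · C(10,1) = 1800; total = C(24,4) = 10626.
P = 1800/10626 = 300/1771 ≈ 0.1694.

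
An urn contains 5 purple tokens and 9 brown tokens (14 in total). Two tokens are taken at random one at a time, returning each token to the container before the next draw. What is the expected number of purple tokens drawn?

5/7

By linearity of expectation, E[X] = Σ P(draw i is purple); each independent draw has P(purple) = 5/14.
E[X] = 2 · 5/14 = 5/7 ≈ 0.7143.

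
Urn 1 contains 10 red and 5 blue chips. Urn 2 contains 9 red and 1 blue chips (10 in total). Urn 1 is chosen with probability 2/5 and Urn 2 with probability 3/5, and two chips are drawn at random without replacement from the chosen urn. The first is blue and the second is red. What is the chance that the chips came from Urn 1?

100/163

P(E | Urn 1) = 5/21; P(E | Urn 2) = 1/10.
P(E) = 2/5·5/21 + 3/5·1/10 = 163/1050.
By Bayes' rule, P(Urn 1 | E) = 2/21 / 163/1050 = 100/163 ≈ 0.6135.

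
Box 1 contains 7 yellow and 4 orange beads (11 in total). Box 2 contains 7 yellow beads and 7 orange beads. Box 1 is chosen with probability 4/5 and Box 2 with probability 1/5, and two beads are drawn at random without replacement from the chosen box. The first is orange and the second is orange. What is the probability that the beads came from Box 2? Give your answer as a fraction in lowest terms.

P(E | Box 1) = 6/55; P(E | Box 2) = 3/13.
P(E) = 4/5·6/55 + 1/5·3/13 = 477/3575.
By Bayes' rule, P(Box 2 | E) = 3/65 / 477/3575 = 55/159 ≈ 0.3459.

55/159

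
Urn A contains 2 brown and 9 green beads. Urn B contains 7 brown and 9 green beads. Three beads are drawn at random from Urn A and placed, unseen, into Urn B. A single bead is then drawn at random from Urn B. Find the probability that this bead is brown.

Condition on how many of the transferred beads are brown (from Urn A: 2 brown of 11; then Urn B has 19 total).
  0 brown: C(2,0)C(9,3)/C(11,3) = 28/55; then P = 7/19
  1 brown: C(2,1)C(9,2)/C(11,3) = 24/55; then P = 8/19
  2 brown: C(2,2)C(9,1)/C(11,3) = 3/55; then P = 9/19
P(brown from Urn B) = 83/209 ≈ 0.3971.

83/209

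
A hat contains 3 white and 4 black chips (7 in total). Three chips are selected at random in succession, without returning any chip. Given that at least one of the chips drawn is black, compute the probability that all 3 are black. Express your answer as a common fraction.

P(all 3 black) = C(4,3)/C(7,3) = 4/35; P(at least one black) = 1 − C(3,3)/C(7,3) = 34/35.
Since 'all 3 black' ⊆ 'at least one black', P(all 3 | at least one) = 4/35 / 34/35 = 2/17 ≈ 0.1176.

2/17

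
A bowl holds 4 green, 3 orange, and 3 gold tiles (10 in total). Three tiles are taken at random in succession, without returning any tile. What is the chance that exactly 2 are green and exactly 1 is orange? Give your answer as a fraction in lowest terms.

3/20

Unordered draws without replacement: count favorable combinations over C(10,3).
Favorable = C(4,2) · C(3,1) · C(3,0) = 18; total = C(10,3) = 120.
P = 18/120 = 3/20 ≈ 0.1500.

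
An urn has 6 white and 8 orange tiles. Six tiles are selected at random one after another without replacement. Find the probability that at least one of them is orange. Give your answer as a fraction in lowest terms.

3002/3003

Use the complement: P(at least one orange) = 1 − P(no orange).
P(none) = C(6,6)/C(14,6) = 1/3003.
So P = 1 − 1/3003 = 3002/3003 ≈ 0.9997.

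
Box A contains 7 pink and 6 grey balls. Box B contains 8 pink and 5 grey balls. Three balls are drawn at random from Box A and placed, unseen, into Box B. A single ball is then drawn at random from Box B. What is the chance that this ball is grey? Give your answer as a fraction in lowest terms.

Condition on how many of the transferred balls are grey (from Box A: 6 grey of 13; then Box B has 16 total).
  0 grey: C(6,0)C(7,3)/C(13,3) = 35/286; then P = 5/16
  1 grey: C(6,1)C(7,2)/C(13,3) = 63/143; then P = 6/16
  2 grey: C(6,2)C(7,1)/C(13,3) = 105/286; then P = 7/16
  3 grey: C(6,3)C(7,0)/C(13,3) = 10/143; then P = 8/16
P(grey from Box B) = 83/208 ≈ 0.3990.

83/208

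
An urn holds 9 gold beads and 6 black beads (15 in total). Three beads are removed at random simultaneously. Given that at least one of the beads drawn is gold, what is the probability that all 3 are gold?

28/145

P(all 3 gold) = C(9,3)/C(15,3) = 12/65; P(at least one gold) = 1 − C(6,3)/C(15,3) = 87/91.
Since 'all 3 gold' ⊆ 'at least one gold', P(all 3 | at least one) = 12/65 / 87/91 = 28/145 ≈ 0.1931.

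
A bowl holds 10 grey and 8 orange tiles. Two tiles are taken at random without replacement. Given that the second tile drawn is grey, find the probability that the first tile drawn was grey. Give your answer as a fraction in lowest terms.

9/17

P(first=grey and the second tile drawn is grey) = (10/18)·(9/17) = 5/17.
P(the second tile drawn is grey) = Σ over first color = 5/17 + 40/153 = 5/9.
By Bayes, P(first=grey | the second tile drawn is grey) = 5/17 / 5/9 = 9/17 ≈ 0.5294.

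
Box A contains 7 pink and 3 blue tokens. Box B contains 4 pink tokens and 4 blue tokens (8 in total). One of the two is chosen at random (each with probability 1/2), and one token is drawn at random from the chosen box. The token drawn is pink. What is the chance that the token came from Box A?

7/12

P(pink | Box A) = 7/10; P(pink | Box B) = 1/2.
P(pink) = 1/2·7/10 + 1/2·1/2 = 3/5.
By Bayes' rule, P(Box A | pink) = 7/20 / 3/5 = 7/12 ≈ 0.5833.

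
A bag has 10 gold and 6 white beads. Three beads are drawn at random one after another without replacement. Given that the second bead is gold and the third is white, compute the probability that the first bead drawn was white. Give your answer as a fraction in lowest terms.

P(first=white and the second bead is gold and the third is white) = (6/16)·(10/15)·(5/14) = 5/56.
P(E) = Σ over first color = 9/56 + 5/56 = 1/4.
By Bayes, P(first=white | E) = 5/56 / 1/4 = 5/14 ≈ 0.3571.

5/14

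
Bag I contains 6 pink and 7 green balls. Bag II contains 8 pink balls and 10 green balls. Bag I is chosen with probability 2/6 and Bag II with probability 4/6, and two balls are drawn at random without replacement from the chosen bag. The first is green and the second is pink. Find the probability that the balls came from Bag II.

P(E | Bag I) = 7/26; P(E | Bag II) = 40/153.
P(E) = 1/3·7/26 + 2/3·40/153 = 3151/11934.
By Bayes' rule, P(Bag II | E) = 80/459 / 3151/11934 = 2080/3151 ≈ 0.6601.

2080/3151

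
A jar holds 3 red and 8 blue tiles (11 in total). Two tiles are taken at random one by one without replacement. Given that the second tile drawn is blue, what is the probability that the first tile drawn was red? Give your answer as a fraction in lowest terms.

3/10

P(first=red and the second tile drawn is blue) = (3/11)·(8/10) = 12/55.
P(the second tile drawn is blue) = Σ over first color = 12/55 + 28/55 = 8/11.
By Bayes, P(first=red | the second tile drawn is blue) = 12/55 / 8/11 = 3/10 ≈ 0.3000.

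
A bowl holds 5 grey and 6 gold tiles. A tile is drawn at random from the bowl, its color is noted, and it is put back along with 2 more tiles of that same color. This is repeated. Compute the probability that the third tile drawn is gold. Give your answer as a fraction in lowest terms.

6/11

Sum over the four possibilities for the first two draws (gold/not-gold each), tracking how the gold count and total change by +2 per draw.
P(third is gold) = 6/11 ≈ 0.5455. (In a Pólya urn every draw has the same marginal probability 6/11.)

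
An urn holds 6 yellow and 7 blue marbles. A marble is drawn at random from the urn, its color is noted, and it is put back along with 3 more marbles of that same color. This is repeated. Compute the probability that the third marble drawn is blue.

7/13

Sum over the four possibilities for the first two draws (blue/not-blue each), tracking how the blue count and total change by +3 per draw.
P(third is blue) = 7/13 ≈ 0.5385. (In a Pólya urn every draw has the same marginal probability 7/13.)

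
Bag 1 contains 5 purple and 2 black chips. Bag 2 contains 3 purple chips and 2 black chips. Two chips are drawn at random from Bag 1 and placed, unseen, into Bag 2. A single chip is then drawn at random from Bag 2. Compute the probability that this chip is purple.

31/49

Condition on how many of the transferred chips are purple (from Bag 1: 5 purple of 7; then Bag 2 has 7 total).
  0 purple: C(5,0)C(2,2)/C(7,2) = 1/21; then P = 3/7
  1 purple: C(5,1)C(2,1)/C(7,2) = 10/21; then P = 4/7
  2 purple: C(5,2)C(2,0)/C(7,2) = 10/21; then P = 5/7
P(purple from Bag 2) = 31/49 ≈ 0.6327.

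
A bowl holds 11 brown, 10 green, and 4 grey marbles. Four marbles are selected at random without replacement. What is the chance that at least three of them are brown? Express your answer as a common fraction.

Sum the hypergeometric tail for j = 3,…,4 brown marbles.
Favorable = C(11,3)·C(14,1) + C(11,4)·C(14,0) = 2640; total = C(25,4) = 12650.
P = 2640/12650 = 24/115 ≈ 0.2087.

24/115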